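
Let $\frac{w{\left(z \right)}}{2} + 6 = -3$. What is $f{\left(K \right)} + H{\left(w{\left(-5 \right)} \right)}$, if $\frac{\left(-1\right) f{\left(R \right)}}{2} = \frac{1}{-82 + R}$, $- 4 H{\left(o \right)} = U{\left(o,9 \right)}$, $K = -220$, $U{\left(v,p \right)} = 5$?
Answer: $- \frac{751}{604} \approx -1.2434$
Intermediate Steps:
$w{\left(z \right)} = -18$ ($w{\left(z \right)} = -12 + 2 \left(-3\right) = -12 - 6 = -18$)
$H{\left(o \right)} = - \frac{5}{4}$ ($H{\left(o \right)} = \left(- \frac{1}{4}\right) 5 = - \frac{5}{4}$)
$f{\left(R \right)} = - \frac{2}{-82 + R}$
$f{\left(K \right)} + H{\left(w{\left(-5 \right)} \right)} = - \frac{2}{-82 - 220} - \frac{5}{4} = - \frac{2}{-302} - \frac{5}{4} = \left(-2\right) \left(- \frac{1}{302}\right) - \frac{5}{4} = \frac{1}{151} - \frac{5}{4} = - \frac{751}{604}$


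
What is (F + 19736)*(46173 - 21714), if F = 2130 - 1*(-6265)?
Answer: 688056129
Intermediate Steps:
F = 8395 (F = 2130 + 6265 = 8395)
(F + 19736)*(46173 - 21714) = (8395 + 19736)*(46173 - 21714) = 28131*24459 = 688056129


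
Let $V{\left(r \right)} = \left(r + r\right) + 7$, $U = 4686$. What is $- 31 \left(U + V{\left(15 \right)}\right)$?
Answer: $-146413$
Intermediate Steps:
$V{\left(r \right)} = 7 + 2 r$ ($V{\left(r \right)} = 2 r + 7 = 7 + 2 r$)
$- 31 \left(U + V{\left(15 \right)}\right) = - 31 \left(4686 + \left(7 + 2 \cdot 15\right)\right) = - 31 \left(4686 + \left(7 + 30\right)\right) = - 31 \left(4686 + 37\right) = \left(-31\right) 4723 = -146413$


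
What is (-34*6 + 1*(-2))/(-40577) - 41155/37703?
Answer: -1662179617/1529874631 ≈ -1.0865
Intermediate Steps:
(-34*6 + 1*(-2))/(-40577) - 41155/37703 = (-204 - 2)*(-1/40577) - 41155*1/37703 = -206*(-1/40577) - 41155/37703 = 206/40577 - 41155/37703 = -1662179617/1529874631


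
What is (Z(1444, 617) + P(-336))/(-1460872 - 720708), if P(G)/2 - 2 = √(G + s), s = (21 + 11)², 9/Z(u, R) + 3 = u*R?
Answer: -3563789/1943667793100 - 2*√43/545395 ≈ -2.5880e-5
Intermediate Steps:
Z(u, R) = 9/(-3 + R*u) (Z(u, R) = 9/(-3 + u*R) = 9/(-3 + R*u))
s = 1024 (s = 32² = 1024)
P(G) = 4 + 2*√(1024 + G) (P(G) = 4 + 2*√(G + 1024) = 4 + 2*√(1024 + G))
(Z(1444, 617) + P(-336))/(-1460872 - 720708) = (9/(-3 + 617*1444) + (4 + 2*√(1024 - 336)))/(-1460872 - 720708) = (9/(-3 + 890948) + (4 + 2*√688))/(-2181580) = (9/890945 + (4 + 2*(4*√43)))*(-1/2181580) = (9*(1/890945) + (4 + 8*√43))*(-1/2181580) = (9/890945 + (4 + 8*√43))*(-1/2181580) = (3563789/890945 + 8*√43)*(-1/2181580) = -3563789/1943667793100 - 2*√43/545395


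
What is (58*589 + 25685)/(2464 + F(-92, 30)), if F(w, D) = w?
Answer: 59847/2372 ≈ 25.231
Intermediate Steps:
(58*589 + 25685)/(2464 + F(-92, 30)) = (58*589 + 25685)/(2464 - 92) = (34162 + 25685)/2372 = 59847*(1/2372) = 59847/2372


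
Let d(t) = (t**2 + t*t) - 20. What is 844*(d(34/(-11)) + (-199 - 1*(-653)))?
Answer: 46273144/121 ≈ 3.8242e+5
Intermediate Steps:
d(t) = -20 + 2*t**2 (d(t) = (t**2 + t**2) - 20 = 2*t**2 - 20 = -20 + 2*t**2)
844*(d(34/(-11)) + (-199 - 1*(-653))) = 844*((-20 + 2*(34/(-11))**2) + (-199 - 1*(-653))) = 844*((-20 + 2*(34*(-1/11))**2) + (-199 + 653)) = 844*((-20 + 2*(-34/11)**2) + 454) = 844*((-20 + 2*(1156/121)) + 454) = 844*((-20 + 2312/121) + 454) = 844*(-108/121 + 454) = 844*(54826/121) = 46273144/121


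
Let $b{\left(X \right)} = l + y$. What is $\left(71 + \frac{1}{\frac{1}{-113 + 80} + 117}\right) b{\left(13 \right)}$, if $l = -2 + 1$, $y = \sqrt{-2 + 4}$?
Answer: $- \frac{274093}{3860} + \frac{274093 \sqrt{2}}{3860} \approx 29.413$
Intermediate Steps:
$y = \sqrt{2} \approx 1.4142$
$l = -1$
$b{\left(X \right)} = -1 + \sqrt{2}$
$\left(71 + \frac{1}{\frac{1}{-113 + 80} + 117}\right) b{\left(13 \right)} = \left(71 + \frac{1}{\frac{1}{-113 + 80} + 117}\right) \left(-1 + \sqrt{2}\right) = \left(71 + \frac{1}{\frac{1}{-33} + 117}\right) \left(-1 + \sqrt{2}\right) = \left(71 + \frac{1}{- \frac{1}{33} + 117}\right) \left(-1 + \sqrt{2}\right) = \left(71 + \frac{1}{\frac{3860}{33}}\right) \left(-1 + \sqrt{2}\right) = \left(71 + \frac{33}{3860}\right) \left(-1 + \sqrt{2}\right) = \frac{274093 \left(-1 + \sqrt{2}\right)}{3860} = - \frac{274093}{3860} + \frac{274093 \sqrt{2}}{3860}$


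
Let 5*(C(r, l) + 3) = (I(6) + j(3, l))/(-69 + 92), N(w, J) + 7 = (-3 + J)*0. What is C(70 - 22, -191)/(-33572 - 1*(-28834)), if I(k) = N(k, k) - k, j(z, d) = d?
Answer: 549/544870 ≈ 0.0010076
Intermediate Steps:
N(w, J) = -7 (N(w, J) = -7 + (-3 + J)*0 = -7 + 0 = -7)
I(k) = -7 - k
C(r, l) = -358/115 + l/115 (C(r, l) = -3 + (((-7 - 1*6) + l)/(-69 + 92))/5 = -3 + (((-7 - 6) + l)/23)/5 = -3 + ((-13 + l)*(1/23))/5 = -3 + (-13/23 + l/23)/5 = -3 + (-13/115 + l/115) = -358/115 + l/115)
C(70 - 22, -191)/(-33572 - 1*(-28834)) = (-358/115 + (1/115)*(-191))/(-33572 - 1*(-28834)) = (-358/115 - 191/115)/(-33572 + 28834) = -549/115/(-4738) = -549/115*(-1/4738) = 549/544870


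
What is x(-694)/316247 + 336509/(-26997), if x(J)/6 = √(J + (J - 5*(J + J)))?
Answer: -336509/26997 + 24*√347/316247 ≈ -12.463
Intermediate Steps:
x(J) = 12*√2*√(-J) (x(J) = 6*√(J + (J - 5*(J + J))) = 6*√(J + (J - 10*J)) = 6*√(J - 9*J) = 6*√(-8*J) = 6*(2*√2*√(-J)) = 12*√2*√(-J))
x(-694)/316247 + 336509/(-26997) = (12*√2*√(-1*(-694)))/316247 + 336509/(-26997) = (12*√2*√694)*(1/316247) + 336509*(-1/26997) = (24*√347)*(1/316247) - 336509/26997 = 24*√347/316247 - 336509/26997 = -336509/26997 + 24*√347/316247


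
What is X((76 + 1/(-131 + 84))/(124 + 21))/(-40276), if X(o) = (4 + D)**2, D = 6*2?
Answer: -64/10069 ≈ -0.0063561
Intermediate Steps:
D = 12
X(o) = 256 (X(o) = (4 + 12)**2 = 16**2 = 256)
X((76 + 1/(-131 + 84))/(124 + 21))/(-40276) = 256/(-40276) = 256*(-1/40276) = -64/10069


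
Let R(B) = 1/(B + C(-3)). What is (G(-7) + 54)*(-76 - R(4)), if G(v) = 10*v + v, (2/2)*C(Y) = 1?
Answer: 8763/5 ≈ 1752.6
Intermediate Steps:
C(Y) = 1
G(v) = 11*v
R(B) = 1/(1 + B) (R(B) = 1/(B + 1) = 1/(1 + B))
(G(-7) + 54)*(-76 - R(4)) = (11*(-7) + 54)*(-76 - 1/(1 + 4)) = (-77 + 54)*(-76 - 1/5) = -23*(-76 - 1*⅕) = -23*(-76 - ⅕) = -23*(-381/5) = 8763/5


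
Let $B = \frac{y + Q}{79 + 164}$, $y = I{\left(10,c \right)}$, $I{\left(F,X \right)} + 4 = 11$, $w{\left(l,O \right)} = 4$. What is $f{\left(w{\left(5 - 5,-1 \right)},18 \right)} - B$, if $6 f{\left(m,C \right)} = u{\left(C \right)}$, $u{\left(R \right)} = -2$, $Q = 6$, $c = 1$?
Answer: $- \frac{94}{243} \approx -0.38683$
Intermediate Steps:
$I{\left(F,X \right)} = 7$ ($I{\left(F,X \right)} = -4 + 11 = 7$)
$y = 7$
$f{\left(m,C \right)} = - \frac{1}{3}$ ($f{\left(m,C \right)} = \frac{1}{6} \left(-2\right) = - \frac{1}{3}$)
$B = \frac{13}{243}$ ($B = \frac{7 + 6}{79 + 164} = \frac{13}{243} \approx 0.053498$)
$f{\left(w{\left(5 - 5,-1 \right)},18 \right)} - B = - \frac{1}{3} - \frac{13}{243} = - \frac{94}{243}$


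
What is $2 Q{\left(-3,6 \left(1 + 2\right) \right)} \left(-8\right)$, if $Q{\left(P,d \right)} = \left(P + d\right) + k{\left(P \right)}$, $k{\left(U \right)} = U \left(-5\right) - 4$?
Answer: $-416$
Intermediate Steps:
$k{\left(U \right)} = -4 - 5 U$ ($k{\left(U \right)} = - 5 U - 4 = -4 - 5 U$)
$Q{\left(P,d \right)} = -4 + d - 4 P$ ($Q{\left(P,d \right)} = \left(P + d\right) - \left(4 + 5 P\right) = -4 + d - 4 P$)
$2 Q{\left(-3,6 \left(1 + 2\right) \right)} \left(-8\right) = 2 \left(-4 + 6 \left(1 + 2\right) - -12\right) \left(-8\right) = 2 \left(-4 + 6 \cdot 3 + 12\right) \left(-8\right) = 2 \left(-4 + 18 + 12\right) \left(-8\right) = 2 \cdot 26 \left(-8\right) = 52 \left(-8\right) = -416$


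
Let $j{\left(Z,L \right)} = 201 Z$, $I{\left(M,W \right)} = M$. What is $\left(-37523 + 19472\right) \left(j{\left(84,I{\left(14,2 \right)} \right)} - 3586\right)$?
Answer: $-240042198$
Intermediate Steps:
$\left(-37523 + 19472\right) \left(j{\left(84,I{\left(14,2 \right)} \right)} - 3586\right) = \left(-37523 + 19472\right) \left(201 \cdot 84 - 3586\right) = - 18051 \left(16884 - 3586\right) = \left(-18051\right) 13298 = -240042198$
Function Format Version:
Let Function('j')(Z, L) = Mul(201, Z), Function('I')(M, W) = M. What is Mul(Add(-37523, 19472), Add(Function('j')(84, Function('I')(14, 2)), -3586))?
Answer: -240042198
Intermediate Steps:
Mul(Add(-37523, 19472), Add(Function('j')(84, Function('I')(14, 2)), -3586)) = Mul(Add(-37523, 19472), Add(Mul(201, 84), -3586)) = Mul(-18051, Add(16884, -3586)) = Mul(-18051, 13298) = -240042198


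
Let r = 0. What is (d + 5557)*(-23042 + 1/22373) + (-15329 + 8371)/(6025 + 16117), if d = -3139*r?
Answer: -31715505856010422/247691483 ≈ -1.2804e+8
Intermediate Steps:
d = 0 (d = -3139*0 = 0)
(d + 5557)*(-23042 + 1/22373) + (-15329 + 8371)/(6025 + 16117) = (0 + 5557)*(-23042 + 1/22373) + (-15329 + 8371)/(6025 + 16117) = 5557*(-23042 + 1/22373) - 6958/22142 = 5557*(-515518665/22373) - 6958*1/22142 = -2864737221405/22373 - 3479/11071 = -31715505856010422/247691483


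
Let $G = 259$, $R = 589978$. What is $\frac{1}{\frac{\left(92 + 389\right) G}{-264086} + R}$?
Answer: $\frac{264086}{155804805529} \approx 1.695 \cdot 10^{-6}$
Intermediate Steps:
$\frac{1}{\frac{\left(92 + 389\right) G}{-264086} + R} = \frac{1}{\frac{\left(92 + 389\right) 259}{-264086} + 589978} = \frac{1}{481 \cdot 259 \left(- \frac{1}{264086}\right) + 589978} = \frac{1}{124579 \left(- \frac{1}{264086}\right) + 589978} = \frac{1}{- \frac{124579}{264086} + 589978} = \frac{1}{\frac{155804805529}{264086}} = \frac{264086}{155804805529}$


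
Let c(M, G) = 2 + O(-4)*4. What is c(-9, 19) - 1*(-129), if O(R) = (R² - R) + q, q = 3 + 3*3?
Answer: 259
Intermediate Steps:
q = 12 (q = 3 + 9 = 12)
O(R) = 12 + R² - R (O(R) = (R² - R) + 12 = 12 + R² - R)
c(M, G) = 130 (c(M, G) = 2 + (12 + (-4)² - 1*(-4))*4 = 2 + (12 + 16 + 4)*4 = 2 + 32*4 = 2 + 128 = 130)
c(-9, 19) - 1*(-129) = 130 - 1*(-129) = 130 + 129 = 259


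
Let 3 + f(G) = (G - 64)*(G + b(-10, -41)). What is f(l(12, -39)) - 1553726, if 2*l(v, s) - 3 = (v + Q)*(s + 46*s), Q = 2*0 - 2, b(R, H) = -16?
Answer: 332600429/4 ≈ 8.3150e+7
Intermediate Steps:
Q = -2 (Q = 0 - 2 = -2)
l(v, s) = 3/2 + 47*s*(-2 + v)/2 (l(v, s) = 3/2 + ((v - 2)*(s + 46*s))/2 = 3/2 + ((-2 + v)*(47*s))/2 = 3/2 + (47*s*(-2 + v))/2 = 3/2 + 47*s*(-2 + v)/2)
f(G) = -3 + (-64 + G)*(-16 + G) (f(G) = -3 + (G - 64)*(G - 16) = -3 + (-64 + G)*(-16 + G))
f(l(12, -39)) - 1553726 = (1021 + (3/2 - 47*(-39) + (47/2)*(-39)*12)² - 80*(3/2 - 47*(-39) + (47/2)*(-39)*12)) - 1553726 = (1021 + (3/2 + 1833 - 10998)² - 80*(3/2 + 1833 - 10998)) - 1553726 = (1021 + (-18327/2)² - 80*(-18327/2)) - 1553726 = (1021 + 335878929/4 + 733080) - 1553726 = 338815333/4 - 1553726 = 332600429/4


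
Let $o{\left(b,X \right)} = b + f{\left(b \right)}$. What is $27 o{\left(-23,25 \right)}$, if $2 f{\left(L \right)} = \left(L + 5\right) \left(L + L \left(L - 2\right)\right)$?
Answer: $-134757$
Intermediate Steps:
$f{\left(L \right)} = \frac{\left(5 + L\right) \left(L + L \left(-2 + L\right)\right)}{2}$ ($f{\left(L \right)} = \frac{\left(L + 5\right) \left(L + L \left(L - 2\right)\right)}{2} = \frac{\left(5 + L\right) \left(L + L \left(-2 + L\right)\right)}{2}$)
$o{\left(b,X \right)} = b + \frac{b \left(-5 + b^{2} + 4 b\right)}{2}$
$27 o{\left(-23,25 \right)} = 27 \cdot \frac{1}{2} \left(-23\right) \left(-3 + \left(-23\right)^{2} + 4 \left(-23\right)\right) = 27 \cdot \frac{1}{2} \left(-23\right) \left(-3 + 529 - 92\right) = 27 \cdot \frac{1}{2} \left(-23\right) 434 = 27 \left(-4991\right) = -134757$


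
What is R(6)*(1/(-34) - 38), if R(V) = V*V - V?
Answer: -19395/17 ≈ -1140.9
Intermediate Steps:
R(V) = V**2 - V
R(6)*(1/(-34) - 38) = (6*(-1 + 6))*(1/(-34) - 38) = (6*5)*(-1/34 - 38) = 30*(-1293/34) = -19395/17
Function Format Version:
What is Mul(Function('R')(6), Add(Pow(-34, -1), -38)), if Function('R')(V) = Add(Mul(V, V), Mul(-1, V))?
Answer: Rational(-19395, 17) ≈ -1140.9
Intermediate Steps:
Function('R')(V) = Add(Pow(V, 2), Mul(-1, V))
Mul(Function('R')(6), Add(Pow(-34, -1), -38)) = Mul(Mul(6, Add(-1, 6)), Add(Pow(-34, -1), -38)) = Mul(Mul(6, 5), Add(Rational(-1, 34), -38)) = Mul(30, Rational(-1293, 34)) = Rational(-19395, 17)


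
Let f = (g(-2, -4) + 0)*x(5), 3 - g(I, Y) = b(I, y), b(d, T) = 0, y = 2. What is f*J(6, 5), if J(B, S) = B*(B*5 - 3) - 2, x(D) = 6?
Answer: 2880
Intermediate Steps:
g(I, Y) = 3 (g(I, Y) = 3 - 1*0 = 3 + 0 = 3)
J(B, S) = -2 + B*(-3 + 5*B) (J(B, S) = B*(5*B - 3) - 2 = B*(-3 + 5*B) - 2 = -2 + B*(-3 + 5*B))
f = 18 (f = (3 + 0)*6 = 3*6 = 18)
f*J(6, 5) = 18*(-2 - 3*6 + 5*6²) = 18*(-2 - 18 + 5*36) = 18*(-2 - 18 + 180) = 18*160 = 2880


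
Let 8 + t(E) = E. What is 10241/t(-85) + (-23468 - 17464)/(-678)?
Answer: -522787/10509 ≈ -49.747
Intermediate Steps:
t(E) = -8 + E
10241/t(-85) + (-23468 - 17464)/(-678) = 10241/(-8 - 85) + (-23468 - 17464)/(-678) = 10241/(-93) - 40932*(-1/678) = 10241*(-1/93) + 6822/113 = -10241/93 + 6822/113 = -522787/10509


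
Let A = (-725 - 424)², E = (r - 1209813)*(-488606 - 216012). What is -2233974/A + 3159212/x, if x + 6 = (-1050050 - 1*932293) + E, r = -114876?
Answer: -13628641130262370/8054069401712301 ≈ -1.6921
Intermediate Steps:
E = 933399713802 (E = (-114876 - 1209813)*(-488606 - 216012) = -1324689*(-704618) = 933399713802)
A = 1320201 (A = (-1149)² = 1320201)
x = 933397731453 (x = -6 + ((-1050050 - 1*932293) + 933399713802) = -6 + ((-1050050 - 932293) + 933399713802) = -6 + (-1982343 + 933399713802) = -6 + 933397731459 = 933397731453)
-2233974/A + 3159212/x = -2233974/1320201 + 3159212/933397731453 = -2233974*1/1320201 + 3159212*(1/933397731453) = -744658/440067 + 185836/54905748909 = -13628641130262370/8054069401712301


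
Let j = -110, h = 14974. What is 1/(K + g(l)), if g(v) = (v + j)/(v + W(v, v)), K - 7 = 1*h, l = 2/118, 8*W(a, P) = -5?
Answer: 41/621637 ≈ 6.5955e-5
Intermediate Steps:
W(a, P) = -5/8 (W(a, P) = (1/8)*(-5) = -5/8)
l = 1/59 (l = 2*(1/118) = 1/59 ≈ 0.016949)
K = 14981 (K = 7 + 1*14974 = 7 + 14974 = 14981)
g(v) = (-110 + v)/(-5/8 + v) (g(v) = (v - 110)/(v - 5/8) = (-110 + v)/(-5/8 + v))
1/(K + g(l)) = 1/(14981 + 8*(-110 + 1/59)/(-5 + 8*(1/59))) = 1/(14981 + 8*(-6489/59)/(-5 + 8/59)) = 1/(14981 + 8*(-6489/59)/(-287/59)) = 1/(14981 + 8*(-59/287)*(-6489/59)) = 1/(14981 + 7416/41) = 1/(621637/41) = 41/621637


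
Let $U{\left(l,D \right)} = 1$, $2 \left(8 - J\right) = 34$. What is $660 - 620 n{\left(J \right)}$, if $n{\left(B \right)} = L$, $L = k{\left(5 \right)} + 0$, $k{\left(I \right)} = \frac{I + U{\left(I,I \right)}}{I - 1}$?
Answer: $-270$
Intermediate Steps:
$J = -9$ ($J = 8 - 17 = -9$)
$k{\left(I \right)} = \frac{1 + I}{-1 + I}$ ($k{\left(I \right)} = \frac{I + 1}{I - 1} = \frac{1 + I}{-1 + I}$)
$L = \frac{3}{2}$ ($L = \frac{1 + 5}{-1 + 5} + 0 = \frac{1}{4} \cdot 6 + 0 = \frac{3}{2} + 0 = \frac{3}{2} \approx 1.5$)
$n{\left(B \right)} = \frac{3}{2}$
$660 - 620 n{\left(J \right)} = 660 - 930 = -270$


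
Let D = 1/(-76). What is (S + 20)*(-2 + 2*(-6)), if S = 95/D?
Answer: 100800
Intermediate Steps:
D = -1/76 ≈ -0.013158
S = -7220 (S = 95/(-1/76) = 95*(-76) = -7220)
(S + 20)*(-2 + 2*(-6)) = (-7220 + 20)*(-2 + 2*(-6)) = -7200*(-2 - 12) = -7200*(-14) = 100800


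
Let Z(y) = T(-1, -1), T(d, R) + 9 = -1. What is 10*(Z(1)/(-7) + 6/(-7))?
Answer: 40/7 ≈ 5.7143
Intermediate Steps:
T(d, R) = -10 (T(d, R) = -9 - 1 = -10)
Z(y) = -10
10*(Z(1)/(-7) + 6/(-7)) = 10*(-10/(-7) + 6/(-7)) = 10*(-10*(-⅐) + 6*(-⅐)) = 10*(10/7 - 6/7) = 10*(4/7) = 40/7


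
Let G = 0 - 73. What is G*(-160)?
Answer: 11680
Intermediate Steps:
G = -73
G*(-160) = -73*(-160) = 11680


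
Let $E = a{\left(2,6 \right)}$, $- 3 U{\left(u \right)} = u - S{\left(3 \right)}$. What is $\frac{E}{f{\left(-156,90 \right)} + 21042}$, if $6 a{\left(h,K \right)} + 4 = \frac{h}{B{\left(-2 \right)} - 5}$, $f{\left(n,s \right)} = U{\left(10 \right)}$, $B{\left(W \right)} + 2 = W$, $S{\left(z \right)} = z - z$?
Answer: $- \frac{19}{568044} \approx -3.3448 \cdot 10^{-5}$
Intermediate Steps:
$S{\left(z \right)} = 0$
$B{\left(W \right)} = -2 + W$
$U{\left(u \right)} = - \frac{u}{3}$ ($U{\left(u \right)} = - \frac{u - 0}{3} = - \frac{u + 0}{3} = - \frac{u}{3}$)
$f{\left(n,s \right)} = - \frac{10}{3}$ ($f{\left(n,s \right)} = \left(- \frac{1}{3}\right) 10 = - \frac{10}{3}$)
$a{\left(h,K \right)} = - \frac{2}{3} - \frac{h}{54}$ ($a{\left(h,K \right)} = - \frac{2}{3} + \frac{h \frac{1}{\left(-2 - 2\right) - 5}}{6} = - \frac{2}{3} + \frac{h \frac{1}{-4 - 5}}{6} = - \frac{2}{3} + \frac{h \frac{1}{-9}}{6} = - \frac{2}{3} + \frac{h \left(- \frac{1}{9}\right)}{6} = - \frac{2}{3} + \frac{\left(- \frac{1}{9}\right) h}{6} = - \frac{2}{3} - \frac{h}{54}$)
$E = - \frac{19}{27}$ ($E = - \frac{2}{3} - \frac{1}{27} = - \frac{19}{27} \approx -0.7037$)
$\frac{E}{f{\left(-156,90 \right)} + 21042} = \frac{1}{- \frac{10}{3} + 21042} \left(- \frac{19}{27}\right) = \frac{1}{\frac{63116}{3}} \left(- \frac{19}{27}\right) = \frac{3}{63116} \left(- \frac{19}{27}\right) = - \frac{19}{568044}$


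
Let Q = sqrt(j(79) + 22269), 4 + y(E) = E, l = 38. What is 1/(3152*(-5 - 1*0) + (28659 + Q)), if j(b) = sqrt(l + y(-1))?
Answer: 1/(12899 + sqrt(22269 + sqrt(33))) ≈ 7.6639e-5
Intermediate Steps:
y(E) = -4 + E
j(b) = sqrt(33) (j(b) = sqrt(38 + (-4 - 1)) = sqrt(38 - 5) = sqrt(33))
Q = sqrt(22269 + sqrt(33)) (Q = sqrt(sqrt(33) + 22269) = sqrt(22269 + sqrt(33)) ≈ 149.25)
1/(3152*(-5 - 1*0) + (28659 + Q)) = 1/(3152*(-5 - 1*0) + (28659 + sqrt(22269 + sqrt(33)))) = 1/(3152*(-5 + 0) + (28659 + sqrt(22269 + sqrt(33)))) = 1/(3152*(-5) + (28659 + sqrt(22269 + sqrt(33)))) = 1/(-15760 + (28659 + sqrt(22269 + sqrt(33)))) = 1/(12899 + sqrt(22269 + sqrt(33)))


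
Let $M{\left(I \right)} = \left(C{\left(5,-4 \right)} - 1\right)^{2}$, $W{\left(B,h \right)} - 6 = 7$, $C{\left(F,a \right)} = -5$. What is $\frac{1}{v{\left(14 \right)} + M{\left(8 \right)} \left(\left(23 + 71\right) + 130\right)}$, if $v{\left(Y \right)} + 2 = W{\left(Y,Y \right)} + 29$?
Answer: $\frac{1}{8104} \approx 0.0001234$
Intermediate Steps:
$W{\left(B,h \right)} = 13$ ($W{\left(B,h \right)} = 6 + 7 = 13$)
$M{\left(I \right)} = 36$ ($M{\left(I \right)} = \left(-5 - 1\right)^{2} = \left(-6\right)^{2} = 36$)
$v{\left(Y \right)} = 40$ ($v{\left(Y \right)} = -2 + \left(13 + 29\right) = -2 + 42 = 40$)
$\frac{1}{v{\left(14 \right)} + M{\left(8 \right)} \left(\left(23 + 71\right) + 130\right)} = \frac{1}{40 + 36 \left(\left(23 + 71\right) + 130\right)} = \frac{1}{40 + 36 \left(94 + 130\right)} = \frac{1}{40 + 36 \cdot 224} = \frac{1}{40 + 8064} = \frac{1}{8104}$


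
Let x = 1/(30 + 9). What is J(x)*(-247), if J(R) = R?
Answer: -19/3 ≈ -6.3333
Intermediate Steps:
x = 1/39 ≈ 0.025641
J(x)*(-247) = (1/39)*(-247) = -19/3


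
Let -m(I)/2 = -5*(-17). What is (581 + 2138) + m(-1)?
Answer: 2549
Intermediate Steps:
m(I) = -170 (m(I) = -(-10)*(-17) = -2*85 = -170)
(581 + 2138) + m(-1) = (581 + 2138) - 170 = 2719 - 170 = 2549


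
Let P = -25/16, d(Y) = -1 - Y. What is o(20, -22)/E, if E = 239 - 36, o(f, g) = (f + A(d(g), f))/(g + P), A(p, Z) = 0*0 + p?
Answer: -656/76531 ≈ -0.0085717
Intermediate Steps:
A(p, Z) = p (A(p, Z) = 0 + p = p)
P = -25/16 (P = -25*1/16 = -25/16 ≈ -1.5625)
o(f, g) = (-1 + f - g)/(-25/16 + g) (o(f, g) = (f + (-1 - g))/(g - 25/16) = (-1 + f - g)/(-25/16 + g))
E = 203
o(20, -22)/E = (16*(-1 + 20 - 1*(-22))/(-25 + 16*(-22)))/203 = (16*(-1 + 20 + 22)/(-25 - 352))*(1/203) = (16*41/(-377))*(1/203) = (16*(-1/377)*41)*(1/203) = -656/377*1/203 = -656/76531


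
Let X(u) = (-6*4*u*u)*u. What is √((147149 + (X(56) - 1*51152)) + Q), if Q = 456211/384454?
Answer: I*√12424012961808602/54922 ≈ 2029.5*I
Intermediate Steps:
X(u) = -24*u³ (X(u) = (-24*u²)*u = -24*u³)
Q = 65173/54922 (Q = 456211*(1/384454) = 65173/54922 ≈ 1.1866)
√((147149 + (X(56) - 1*51152)) + Q) = √((147149 + (-24*56³ - 1*51152)) + 65173/54922) = √((147149 + (-24*175616 - 51152)) + 65173/54922) = √((147149 + (-4214784 - 51152)) + 65173/54922) = √((147149 - 4265936) + 65173/54922) = √(-4118787 + 65173/54922) = √(-226211954441/54922) = I*√12424012961808602/54922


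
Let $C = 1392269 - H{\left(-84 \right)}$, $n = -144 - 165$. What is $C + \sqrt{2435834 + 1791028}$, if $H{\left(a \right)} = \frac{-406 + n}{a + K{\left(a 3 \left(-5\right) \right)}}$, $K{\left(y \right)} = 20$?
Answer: $\frac{89104501}{64} + \sqrt{4226862} \approx 1.3943 \cdot 10^{6}$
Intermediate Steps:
$n = -309$ ($n = -144 - 165 = -309$)
$H{\left(a \right)} = - \frac{715}{20 + a}$ ($H{\left(a \right)} = \frac{-406 - 309}{a + 20} = - \frac{715}{20 + a}$)
$C = \frac{89104501}{64}$ ($C = 1392269 - - \frac{715}{20 - 84} = 1392269 - - \frac{715}{-64} = 1392269 - \left(-715\right) \left(- \frac{1}{64}\right) = 1392269 - \frac{715}{64} = \frac{89104501}{64} \approx 1.3923 \cdot 10^{6}$)
$C + \sqrt{2435834 + 1791028} = \frac{89104501}{64} + \sqrt{2435834 + 1791028} = \frac{89104501}{64} + \sqrt{4226862}$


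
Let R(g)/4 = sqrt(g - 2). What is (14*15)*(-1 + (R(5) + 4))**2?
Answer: 11970 + 5040*sqrt(3) ≈ 20700.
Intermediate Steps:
R(g) = 4*sqrt(-2 + g) (R(g) = 4*sqrt(g - 2) = 4*sqrt(-2 + g))
(14*15)*(-1 + (R(5) + 4))**2 = (14*15)*(-1 + (4*sqrt(-2 + 5) + 4))**2 = 210*(-1 + (4*sqrt(3) + 4))**2 = 210*(-1 + (4 + 4*sqrt(3)))**2 = 210*(3 + 4*sqrt(3))**2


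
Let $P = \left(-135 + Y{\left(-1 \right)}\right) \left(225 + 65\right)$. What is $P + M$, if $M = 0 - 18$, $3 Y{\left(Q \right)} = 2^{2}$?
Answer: $- \frac{116344}{3} \approx -38781.0$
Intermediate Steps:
$Y{\left(Q \right)} = \frac{4}{3}$ ($Y{\left(Q \right)} = \frac{2^{2}}{3} = \frac{1}{3} \cdot 4 = \frac{4}{3}$)
$M = -18$ ($M = 0 - 18 = -18$)
$P = - \frac{116290}{3}$ ($P = \left(-135 + \frac{4}{3}\right) \left(225 + 65\right) = \left(- \frac{401}{3}\right) 290 = - \frac{116290}{3} \approx -38763.0$)
$P + M = - \frac{116290}{3} - 18 = - \frac{116344}{3}$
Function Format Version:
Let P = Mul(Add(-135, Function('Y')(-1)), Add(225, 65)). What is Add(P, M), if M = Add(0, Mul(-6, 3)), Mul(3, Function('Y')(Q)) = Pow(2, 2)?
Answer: Rational(-116344, 3) ≈ -38781.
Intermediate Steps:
Function('Y')(Q) = Rational(4, 3) (Function('Y')(Q) = Mul(Rational(1, 3), Pow(2, 2)) = Mul(Rational(1, 3), 4) = Rational(4, 3))
M = -18 (M = Add(0, -18) = -18)
P = Rational(-116290, 3) (P = Mul(Add(-135, Rational(4, 3)), Add(225, 65)) = Mul(Rational(-401, 3), 290) = Rational(-116290, 3) ≈ -38763.)
Add(P, M) = Add(Rational(-116290, 3), -18) = Rational(-116344, 3)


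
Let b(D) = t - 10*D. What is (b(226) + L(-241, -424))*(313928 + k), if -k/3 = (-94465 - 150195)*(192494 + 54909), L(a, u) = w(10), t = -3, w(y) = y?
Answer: -409120395206604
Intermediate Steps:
L(a, u) = 10
b(D) = -3 - 10*D
k = 181588853940 (k = -3*(-94465 - 150195)*(192494 + 54909) = -(-733980)*247403 = -3*(-60529617980) = 181588853940)
(b(226) + L(-241, -424))*(313928 + k) = ((-3 - 10*226) + 10)*(313928 + 181588853940) = ((-3 - 2260) + 10)*181589167868 = (-2263 + 10)*181589167868 = -2253*181589167868 = -409120395206604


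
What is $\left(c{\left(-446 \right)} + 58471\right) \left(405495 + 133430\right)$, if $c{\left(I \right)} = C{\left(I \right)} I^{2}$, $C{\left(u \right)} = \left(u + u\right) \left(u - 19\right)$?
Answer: $44464781533817675$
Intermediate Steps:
$C{\left(u \right)} = 2 u \left(-19 + u\right)$
$c{\left(I \right)} = 2 I^{3} \left(-19 + I\right)$ ($c{\left(I \right)} = 2 I \left(-19 + I\right) I^{2} = 2 I^{3} \left(-19 + I\right)$)
$\left(c{\left(-446 \right)} + 58471\right) \left(405495 + 133430\right) = \left(2 \left(-446\right)^{3} \left(-19 - 446\right) + 58471\right) \left(405495 + 133430\right) = \left(2 \left(-88716536\right) \left(-465\right) + 58471\right) 538925 = \left(82506378480 + 58471\right) 538925 = 82506436951 \cdot 538925 = 44464781533817675$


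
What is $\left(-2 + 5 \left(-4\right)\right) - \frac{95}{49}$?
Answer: $- \frac{1173}{49} \approx -23.939$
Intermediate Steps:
$\left(-2 + 5 \left(-4\right)\right) - \frac{95}{49} = \left(-2 - 20\right) - \frac{95}{49} = -22 - \frac{95}{49} = - \frac{1173}{49}$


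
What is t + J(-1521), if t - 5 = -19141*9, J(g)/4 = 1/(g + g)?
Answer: -262013546/1521 ≈ -1.7226e+5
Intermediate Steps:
J(g) = 2/g (J(g) = 4/(g + g) = 4/((2*g)) = 4*(1/(2*g)) = 2/g)
t = -172264 (t = 5 - 19141*9 = 5 - 172269 = -172264)
t + J(-1521) = -172264 + 2/(-1521) = -172264 + 2*(-1/1521) = -172264 - 2/1521 = -262013546/1521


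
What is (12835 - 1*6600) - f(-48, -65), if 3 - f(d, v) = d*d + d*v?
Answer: 11656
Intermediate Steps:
f(d, v) = 3 - d² - d*v (f(d, v) = 3 - (d*d + d*v) = 3 - (d² + d*v) = 3 + (-d² - d*v) = 3 - d² - d*v)
(12835 - 1*6600) - f(-48, -65) = (12835 - 1*6600) - (3 - 1*(-48)² - 1*(-48)*(-65)) = (12835 - 6600) - (3 - 1*2304 - 3120) = 6235 - (3 - 2304 - 3120) = 6235 - 1*(-5421) = 6235 + 5421 = 11656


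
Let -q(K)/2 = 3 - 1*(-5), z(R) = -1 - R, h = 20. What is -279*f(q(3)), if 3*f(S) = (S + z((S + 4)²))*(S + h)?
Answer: 59892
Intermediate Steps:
q(K) = -16 (q(K) = -2*(3 - 1*(-5)) = -2*(3 + 5) = -2*8 = -16)
f(S) = (20 + S)*(-1 + S - (4 + S)²)/3 (f(S) = ((S + (-1 - (S + 4)²))*(S + 20))/3 = ((S + (-1 - (4 + S)²))*(20 + S))/3 = ((-1 + S - (4 + S)²)*(20 + S))/3 = ((20 + S)*(-1 + S - (4 + S)²))/3 = (20 + S)*(-1 + S - (4 + S)²)/3)
-279*f(q(3)) = -279*(-340/3 - 9*(-16)² - 157/3*(-16) - ⅓*(-16)³) = -279*(-340/3 - 9*256 + 2512/3 - ⅓*(-4096)) = -279*(-340/3 - 2304 + 2512/3 + 4096/3) = -279*(-644/3) = 59892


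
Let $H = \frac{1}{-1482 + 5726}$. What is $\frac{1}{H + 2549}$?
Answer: $\frac{4244}{10817957} \approx 0.00039231$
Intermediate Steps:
$H = \frac{1}{4244} \approx 0.00023563$
$\frac{1}{H + 2549} = \frac{1}{\frac{1}{4244} + 2549} = \frac{1}{\frac{10817957}{4244}} = \frac{4244}{10817957}$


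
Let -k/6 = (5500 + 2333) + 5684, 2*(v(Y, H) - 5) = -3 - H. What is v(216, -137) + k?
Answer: -81030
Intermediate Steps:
v(Y, H) = 7/2 - H/2 (v(Y, H) = 5 + (-3 - H)/2 = 5 + (-3/2 - H/2) = 7/2 - H/2)
k = -81102 (k = -6*((5500 + 2333) + 5684) = -6*(7833 + 5684) = -6*13517 = -81102)
v(216, -137) + k = (7/2 - 1/2*(-137)) - 81102 = (7/2 + 137/2) - 81102 = 72 - 81102 = -81030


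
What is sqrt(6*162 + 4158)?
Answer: 3*sqrt(570) ≈ 71.624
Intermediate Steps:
sqrt(6*162 + 4158) = sqrt(972 + 4158) = sqrt(5130) = 3*sqrt(570)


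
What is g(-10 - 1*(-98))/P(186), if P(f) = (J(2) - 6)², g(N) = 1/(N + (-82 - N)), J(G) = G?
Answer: -1/1312 ≈ -0.00076220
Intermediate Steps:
g(N) = -1/82 (g(N) = 1/(-82) = -1/82)
P(f) = 16 (P(f) = (2 - 6)² = (-4)² = 16)
g(-10 - 1*(-98))/P(186) = -1/82/16 = -1/82*1/16 = -1/1312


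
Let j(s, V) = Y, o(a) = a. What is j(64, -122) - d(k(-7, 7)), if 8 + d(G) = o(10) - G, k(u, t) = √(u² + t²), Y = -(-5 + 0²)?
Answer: 3 + 7*√2 ≈ 12.899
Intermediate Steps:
Y = 5 (Y = -(-5 + 0) = -1*(-5) = 5)
k(u, t) = √(t² + u²)
j(s, V) = 5
d(G) = 2 - G (d(G) = -8 + (10 - G) = 2 - G)
j(64, -122) - d(k(-7, 7)) = 5 - (2 - √(7² + (-7)²)) = 5 - (2 - √(49 + 49)) = 5 - (2 - √98) = 5 - (2 - 7*√2) = 5 + (-2 + 7*√2) = 3 + 7*√2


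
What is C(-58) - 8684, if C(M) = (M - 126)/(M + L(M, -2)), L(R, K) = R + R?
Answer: -755416/87 ≈ -8682.9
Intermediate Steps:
L(R, K) = 2*R
C(M) = (-126 + M)/(3*M) (C(M) = (M - 126)/(M + 2*M) = (-126 + M)/((3*M)) = (-126 + M)*(1/(3*M)) = (-126 + M)/(3*M))
C(-58) - 8684 = (⅓)*(-126 - 58)/(-58) - 8684 = (⅓)*(-1/58)*(-184) - 8684 = 92/87 - 8684 = -755416/87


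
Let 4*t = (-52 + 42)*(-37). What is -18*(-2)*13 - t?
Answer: 751/2 ≈ 375.50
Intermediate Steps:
t = 185/2 (t = ((-52 + 42)*(-37))/4 = (-10*(-37))/4 = (¼)*370 = 185/2 ≈ 92.500)
-18*(-2)*13 - t = -18*(-2)*13 - 1*185/2 = 36*13 - 185/2 = 468 - 185/2 = 751/2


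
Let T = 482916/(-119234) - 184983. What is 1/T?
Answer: -59617/11028372969 ≈ -5.4058e-6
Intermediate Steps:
T = -11028372969/59617 (T = 482916*(-1/119234) - 184983 = -241458/59617 - 184983 = -11028372969/59617 ≈ -1.8499e+5)
1/T = 1/(-11028372969/59617) = -59617/11028372969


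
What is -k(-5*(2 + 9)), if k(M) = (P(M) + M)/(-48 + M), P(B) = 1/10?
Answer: -549/1030 ≈ -0.53301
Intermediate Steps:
P(B) = ⅒
k(M) = (⅒ + M)/(-48 + M)
-k(-5*(2 + 9)) = -(⅒ - 5*(2 + 9))/(-48 - 5*(2 + 9)) = -(⅒ - 5*11)/(-48 - 5*11) = -(⅒ - 55)/(-48 - 55) = -(-549)/((-103)*10) = -(-1)*(-549)/(103*10) = -1*549/1030 = -549/1030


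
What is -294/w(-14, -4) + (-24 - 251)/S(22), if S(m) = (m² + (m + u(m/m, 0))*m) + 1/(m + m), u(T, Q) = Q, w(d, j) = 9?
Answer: -4210414/127779 ≈ -32.951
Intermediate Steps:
S(m) = 1/(2*m) + 2*m² (S(m) = (m² + (m + 0)*m) + 1/(m + m) = (m² + m*m) + 1/(2*m) = (m² + m²) + 1/(2*m) = 2*m² + 1/(2*m) = 1/(2*m) + 2*m²)
-294/w(-14, -4) + (-24 - 251)/S(22) = -294/9 + (-24 - 251)/(((½)*(1 + 4*22³)/22)) = -294*⅑ - 275*44/(1 + 4*10648) = -98/3 - 275*44/(1 + 42592) = -98/3 - 275/((½)*(1/22)*42593) = -98/3 - 275/42593/44 = -98/3 - 275*44/42593 = -98/3 - 12100/42593 = -4210414/127779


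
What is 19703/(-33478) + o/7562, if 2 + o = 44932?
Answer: 35662433/6662122 ≈ 5.3530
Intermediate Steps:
o = 44930 (o = -2 + 44932 = 44930)
19703/(-33478) + o/7562 = 19703/(-33478) + 44930/7562 = 19703*(-1/33478) + 44930*(1/7562) = -1037/1762 + 22465/3781 = 35662433/6662122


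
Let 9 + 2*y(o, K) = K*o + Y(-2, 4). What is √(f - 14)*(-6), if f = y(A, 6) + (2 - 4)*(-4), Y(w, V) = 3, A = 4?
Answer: -6*√3 ≈ -10.392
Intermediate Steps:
y(o, K) = -3 + K*o/2 (y(o, K) = -9/2 + (K*o + 3)/2 = -9/2 + (3 + K*o)/2 = -9/2 + (3/2 + K*o/2) = -3 + K*o/2)
f = 17 (f = (-3 + (½)*6*4) + (2 - 4)*(-4) = (-3 + 12) - 2*(-4) = 9 + 8 = 17)
√(f - 14)*(-6) = √(17 - 14)*(-6) = √3*(-6) = -6*√3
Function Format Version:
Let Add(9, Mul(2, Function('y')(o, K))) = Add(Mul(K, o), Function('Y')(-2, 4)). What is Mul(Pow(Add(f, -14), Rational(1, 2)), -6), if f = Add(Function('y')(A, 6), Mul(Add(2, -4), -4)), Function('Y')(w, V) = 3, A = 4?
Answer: Mul(-6, Pow(3, Rational(1, 2))) ≈ -10.392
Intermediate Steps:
Function('y')(o, K) = Add(-3, Mul(Rational(1, 2), K, o)) (Function('y')(o, K) = Add(Rational(-9, 2), Mul(Rational(1, 2), Add(Mul(K, o), 3))) = Add(Rational(-9, 2), Mul(Rational(1, 2), Add(3, Mul(K, o)))) = Add(Rational(-9, 2), Add(Rational(3, 2), Mul(Rational(1, 2), K, o))) = Add(-3, Mul(Rational(1, 2), K, o)))
f = 17 (f = Add(Add(-3, Mul(Rational(1, 2), 6, 4)), Mul(Add(2, -4), -4)) = Add(Add(-3, 12), Mul(-2, -4)) = Add(9, 8) = 17)
Mul(Pow(Add(f, -14), Rational(1, 2)), -6) = Mul(Pow(Add(17, -14), Rational(1, 2)), -6) = Mul(Pow(3, Rational(1, 2)), -6) = Mul(-6, Pow(3, Rational(1, 2)))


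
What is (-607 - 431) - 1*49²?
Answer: -3439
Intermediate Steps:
(-607 - 431) - 1*49² = -1038 - 1*2401 = -1038 - 2401 = -3439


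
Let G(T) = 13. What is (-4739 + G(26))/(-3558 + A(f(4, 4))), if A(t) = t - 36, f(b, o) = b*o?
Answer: 2363/1789 ≈ 1.3209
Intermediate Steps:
A(t) = -36 + t
(-4739 + G(26))/(-3558 + A(f(4, 4))) = (-4739 + 13)/(-3558 + (-36 + 4*4)) = -4726/(-3558 + (-36 + 16)) = -4726/(-3558 - 20) = -4726/(-3578) = -4726*(-1/3578) = 2363/1789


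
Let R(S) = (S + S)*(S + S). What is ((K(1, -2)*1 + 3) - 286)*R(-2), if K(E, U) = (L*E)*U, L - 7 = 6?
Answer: -4944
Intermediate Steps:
L = 13 (L = 7 + 6 = 13)
R(S) = 4*S² (R(S) = (2*S)*(2*S) = 4*S²)
K(E, U) = 13*E*U (K(E, U) = (13*E)*U = 13*E*U)
((K(1, -2)*1 + 3) - 286)*R(-2) = (((13*1*(-2))*1 + 3) - 286)*(4*(-2)²) = ((-26*1 + 3) - 286)*(4*4) = ((-26 + 3) - 286)*16 = (-23 - 286)*16 = -309*16 = -4944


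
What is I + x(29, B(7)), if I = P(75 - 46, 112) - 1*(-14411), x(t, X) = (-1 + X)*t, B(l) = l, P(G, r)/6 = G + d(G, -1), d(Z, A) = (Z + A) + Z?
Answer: 15101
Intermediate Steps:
d(Z, A) = A + 2*Z (d(Z, A) = (A + Z) + Z = A + 2*Z)
P(G, r) = -6 + 18*G (P(G, r) = 6*(G + (-1 + 2*G)) = 6*(-1 + 3*G) = -6 + 18*G)
x(t, X) = t*(-1 + X)
I = 14927 (I = (-6 + 18*(75 - 46)) - 1*(-14411) = (-6 + 18*29) + 14411 = (-6 + 522) + 14411 = 516 + 14411 = 14927)
I + x(29, B(7)) = 14927 + 29*(-1 + 7) = 14927 + 29*6 = 14927 + 174 = 15101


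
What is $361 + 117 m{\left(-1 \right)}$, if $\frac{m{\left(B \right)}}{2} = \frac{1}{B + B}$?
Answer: $244$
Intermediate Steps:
$m{\left(B \right)} = \frac{1}{B}$ ($m{\left(B \right)} = \frac{2}{B + B} = \frac{2}{2 B} = 2 \frac{1}{2 B} = \frac{1}{B}$)
$361 + 117 m{\left(-1 \right)} = 361 + \frac{117}{-1} = 361 + 117 \left(-1\right) = 361 - 117 = 244$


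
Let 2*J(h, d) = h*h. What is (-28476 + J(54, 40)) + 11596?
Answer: -15422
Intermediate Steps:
J(h, d) = h**2/2 (J(h, d) = (h*h)/2 = h**2/2)
(-28476 + J(54, 40)) + 11596 = (-28476 + (1/2)*54**2) + 11596 = (-28476 + (1/2)*2916) + 11596 = (-28476 + 1458) + 11596 = -27018 + 11596 = -15422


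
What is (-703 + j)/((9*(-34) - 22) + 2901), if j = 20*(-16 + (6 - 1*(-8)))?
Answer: -743/2573 ≈ -0.28877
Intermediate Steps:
j = -40 (j = 20*(-16 + (6 + 8)) = 20*(-16 + 14) = 20*(-2) = -40)
(-703 + j)/((9*(-34) - 22) + 2901) = (-703 - 40)/((9*(-34) - 22) + 2901) = -743/((-306 - 22) + 2901) = -743/(-328 + 2901) = -743/2573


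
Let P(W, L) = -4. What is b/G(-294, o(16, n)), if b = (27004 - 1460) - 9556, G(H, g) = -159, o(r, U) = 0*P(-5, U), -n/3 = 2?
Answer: -15988/159 ≈ -100.55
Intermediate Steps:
n = -6 (n = -3*2 = -6)
o(r, U) = 0 (o(r, U) = 0*(-4) = 0)
b = 15988 (b = 25544 - 9556 = 15988)
b/G(-294, o(16, n)) = 15988/(-159) = 15988*(-1/159) = -15988/159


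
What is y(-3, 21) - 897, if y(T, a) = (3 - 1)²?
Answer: -893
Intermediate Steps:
y(T, a) = 4 (y(T, a) = 2² = 4)
y(-3, 21) - 897 = 4 - 897 = -893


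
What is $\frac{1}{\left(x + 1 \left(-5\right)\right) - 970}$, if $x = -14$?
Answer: $- \frac{1}{989} \approx -0.0010111$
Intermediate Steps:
$\frac{1}{\left(x + 1 \left(-5\right)\right) - 970} = \frac{1}{\left(-14 + 1 \left(-5\right)\right) - 970} = \frac{1}{\left(-14 - 5\right) - 970} = \frac{1}{-19 - 970} = \frac{1}{-989} = - \frac{1}{989}$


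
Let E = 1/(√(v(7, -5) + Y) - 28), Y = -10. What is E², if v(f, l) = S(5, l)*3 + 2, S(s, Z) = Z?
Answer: (28 - I*√23)⁻² ≈ 0.0011685 + 0.00041239*I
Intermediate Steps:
v(f, l) = 2 + 3*l (v(f, l) = l*3 + 2 = 3*l + 2 = 2 + 3*l)
E = 1/(-28 + I*√23) (E = 1/(√((2 + 3*(-5)) - 10) - 28) = 1/(√((2 - 15) - 10) - 28) = 1/(√(-13 - 10) - 28) = 1/(√(-23) - 28) = 1/(I*√23 - 28) = 1/(-28 + I*√23) ≈ -0.034696 - 0.0059428*I)
E² = (-28/807 - I*√23/807)²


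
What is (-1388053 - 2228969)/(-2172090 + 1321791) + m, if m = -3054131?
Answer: -865640306049/283433 ≈ -3.0541e+6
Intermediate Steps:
(-1388053 - 2228969)/(-2172090 + 1321791) + m = (-1388053 - 2228969)/(-2172090 + 1321791) - 3054131 = -3617022/(-850299) - 3054131 = -3617022*(-1/850299) - 3054131 = 1205674/283433 - 3054131 = -865640306049/283433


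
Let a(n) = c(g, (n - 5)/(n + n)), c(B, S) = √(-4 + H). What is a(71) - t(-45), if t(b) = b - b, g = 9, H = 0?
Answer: 2*I ≈ 2.0*I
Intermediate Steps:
t(b) = 0
c(B, S) = 2*I (c(B, S) = √(-4 + 0) = √(-4) = 2*I)
a(n) = 2*I
a(71) - t(-45) = 2*I - 1*0 = 2*I + 0 = 2*I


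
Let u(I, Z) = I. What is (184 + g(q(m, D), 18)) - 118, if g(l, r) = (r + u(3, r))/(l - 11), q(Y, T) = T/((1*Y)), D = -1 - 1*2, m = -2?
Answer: 1212/19 ≈ 63.789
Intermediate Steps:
D = -3 (D = -1 - 2 = -3)
q(Y, T) = T/Y
g(l, r) = (3 + r)/(-11 + l) (g(l, r) = (r + 3)/(l - 11) = (3 + r)/(-11 + l))
(184 + g(q(m, D), 18)) - 118 = (184 + (3 + 18)/(-11 - 3/(-2))) - 118 = (184 + 21/(-11 - 3*(-½))) - 118 = (184 + 21/(-11 + 3/2)) - 118 = (184 + 21/(-19/2)) - 118 = (184 - 2/19*21) - 118 = (184 - 42/19) - 118 = 3454/19 - 118 = 1212/19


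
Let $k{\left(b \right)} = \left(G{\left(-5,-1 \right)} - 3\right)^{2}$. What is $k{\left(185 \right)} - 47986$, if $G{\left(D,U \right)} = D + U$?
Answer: $-47905$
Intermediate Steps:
$k{\left(b \right)} = 81$ ($k{\left(b \right)} = \left(\left(-5 - 1\right) - 3\right)^{2} = \left(-6 - 3\right)^{2} = \left(-9\right)^{2} = 81$)
$k{\left(185 \right)} - 47986 = 81 - 47986 = -47905$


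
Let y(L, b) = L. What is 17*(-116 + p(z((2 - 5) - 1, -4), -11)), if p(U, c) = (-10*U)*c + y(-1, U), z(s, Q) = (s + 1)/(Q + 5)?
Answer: -7599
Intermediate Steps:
z(s, Q) = (1 + s)/(5 + Q)
p(U, c) = -1 - 10*U*c (p(U, c) = (-10*U)*c - 1 = -10*U*c - 1 = -1 - 10*U*c)
17*(-116 + p(z((2 - 5) - 1, -4), -11)) = 17*(-116 + (-1 - 10*(1 + ((2 - 5) - 1))/(5 - 4)*(-11))) = 17*(-116 + (-1 - 10*(1 + (-3 - 1))/1*(-11))) = 17*(-116 + (-1 - 10*1*(1 - 4)*(-11))) = 17*(-116 + (-1 - 10*1*(-3)*(-11))) = 17*(-116 + (-1 - 10*(-3)*(-11))) = 17*(-116 + (-1 - 330)) = 17*(-116 - 331) = 17*(-447) = -7599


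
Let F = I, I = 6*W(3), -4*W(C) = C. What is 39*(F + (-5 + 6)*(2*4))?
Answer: 273/2 ≈ 136.50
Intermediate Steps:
W(C) = -C/4
I = -9/2 (I = 6*(-1/4*3) = 6*(-3/4) = -9/2 ≈ -4.5000)
F = -9/2 ≈ -4.5000
39*(F + (-5 + 6)*(2*4)) = 39*(-9/2 + (-5 + 6)*(2*4)) = 39*(-9/2 + 1*8) = 39*(-9/2 + 8) = 39*(7/2) = 273/2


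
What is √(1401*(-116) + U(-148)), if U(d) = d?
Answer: 2*I*√40666 ≈ 403.32*I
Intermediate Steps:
√(1401*(-116) + U(-148)) = √(1401*(-116) - 148) = √(-162516 - 148) = √(-162664) = 2*I*√40666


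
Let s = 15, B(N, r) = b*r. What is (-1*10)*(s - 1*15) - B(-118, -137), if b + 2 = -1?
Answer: -411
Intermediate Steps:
b = -3 (b = -2 - 1 = -3)
B(N, r) = -3*r
(-1*10)*(s - 1*15) - B(-118, -137) = (-1*10)*(15 - 1*15) - (-3)*(-137) = -10*(15 - 15) - 1*411 = -10*0 - 411 = 0 - 411 = -411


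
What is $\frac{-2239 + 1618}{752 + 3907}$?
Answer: $- \frac{207}{1553} \approx -0.13329$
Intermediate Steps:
$\frac{-2239 + 1618}{752 + 3907} = - \frac{621}{4659} = \left(-621\right) \frac{1}{4659} = - \frac{207}{1553}$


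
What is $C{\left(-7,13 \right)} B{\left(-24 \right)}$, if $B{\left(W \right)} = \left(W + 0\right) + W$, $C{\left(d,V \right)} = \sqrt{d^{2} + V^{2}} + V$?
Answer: $-624 - 48 \sqrt{218} \approx -1332.7$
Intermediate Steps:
$C{\left(d,V \right)} = V + \sqrt{V^{2} + d^{2}}$ ($C{\left(d,V \right)} = \sqrt{V^{2} + d^{2}} + V = V + \sqrt{V^{2} + d^{2}}$)
$B{\left(W \right)} = 2 W$ ($B{\left(W \right)} = W + W = 2 W$)
$C{\left(-7,13 \right)} B{\left(-24 \right)} = \left(13 + \sqrt{13^{2} + \left(-7\right)^{2}}\right) 2 \left(-24\right) = \left(13 + \sqrt{169 + 49}\right) \left(-48\right) = \left(13 + \sqrt{218}\right) \left(-48\right) = -624 - 48 \sqrt{218}$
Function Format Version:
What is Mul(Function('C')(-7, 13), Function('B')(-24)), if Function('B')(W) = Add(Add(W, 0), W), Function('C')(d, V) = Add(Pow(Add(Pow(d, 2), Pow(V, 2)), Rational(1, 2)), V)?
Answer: Add(-624, Mul(-48, Pow(218, Rational(1, 2)))) ≈ -1332.7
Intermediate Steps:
Function('C')(d, V) = Add(V, Pow(Add(Pow(V, 2), Pow(d, 2)), Rational(1, 2))) (Function('C')(d, V) = Add(Pow(Add(Pow(V, 2), Pow(d, 2)), Rational(1, 2)), V) = Add(V, Pow(Add(Pow(V, 2), Pow(d, 2)), Rational(1, 2))))
Function('B')(W) = Mul(2, W) (Function('B')(W) = Add(W, W) = Mul(2, W))
Mul(Function('C')(-7, 13), Function('B')(-24)) = Mul(Add(13, Pow(Add(Pow(13, 2), Pow(-7, 2)), Rational(1, 2))), Mul(2, -24)) = Mul(Add(13, Pow(Add(169, 49), Rational(1, 2))), -48) = Mul(Add(13, Pow(218, Rational(1, 2))), -48) = Add(-624, Mul(-48, Pow(218, Rational(1, 2))))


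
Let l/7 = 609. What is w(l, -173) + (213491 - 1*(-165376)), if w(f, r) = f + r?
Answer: 382957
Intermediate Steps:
l = 4263 (l = 7*609 = 4263)
w(l, -173) + (213491 - 1*(-165376)) = (4263 - 173) + (213491 - 1*(-165376)) = 4090 + (213491 + 165376) = 4090 + 378867 = 382957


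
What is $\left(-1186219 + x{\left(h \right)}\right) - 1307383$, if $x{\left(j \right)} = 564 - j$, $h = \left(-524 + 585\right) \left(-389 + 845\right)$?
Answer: $-2520854$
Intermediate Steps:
$h = 27816$ ($h = 61 \cdot 456 = 27816$)
$\left(-1186219 + x{\left(h \right)}\right) - 1307383 = \left(-1186219 + \left(564 - 27816\right)\right) - 1307383 = \left(-1186219 - 27252\right) - 1307383 = -1213471 - 1307383 = -2520854$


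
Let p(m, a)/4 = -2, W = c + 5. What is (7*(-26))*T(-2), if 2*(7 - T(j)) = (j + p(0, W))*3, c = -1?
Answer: -4004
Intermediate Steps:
W = 4 (W = -1 + 5 = 4)
p(m, a) = -8 (p(m, a) = 4*(-2) = -8)
T(j) = 19 - 3*j/2 (T(j) = 7 - (j - 8)*3/2 = 7 - (-8 + j)*3/2 = 7 - (-24 + 3*j)/2 = 7 + (12 - 3*j/2) = 19 - 3*j/2)
(7*(-26))*T(-2) = (7*(-26))*(19 - 3/2*(-2)) = -182*(19 + 3) = -182*22 = -4004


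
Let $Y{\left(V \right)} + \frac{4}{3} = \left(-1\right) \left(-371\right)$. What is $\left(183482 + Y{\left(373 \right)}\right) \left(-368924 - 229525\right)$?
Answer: $-110025846065$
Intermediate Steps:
$Y{\left(V \right)} = \frac{1109}{3}$ ($Y{\left(V \right)} = - \frac{4}{3} - -371 = - \frac{4}{3} + 371 = \frac{1109}{3}$)
$\left(183482 + Y{\left(373 \right)}\right) \left(-368924 - 229525\right) = \left(183482 + \frac{1109}{3}\right) \left(-368924 - 229525\right) = \frac{551555}{3} \left(-598449\right) = -110025846065$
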